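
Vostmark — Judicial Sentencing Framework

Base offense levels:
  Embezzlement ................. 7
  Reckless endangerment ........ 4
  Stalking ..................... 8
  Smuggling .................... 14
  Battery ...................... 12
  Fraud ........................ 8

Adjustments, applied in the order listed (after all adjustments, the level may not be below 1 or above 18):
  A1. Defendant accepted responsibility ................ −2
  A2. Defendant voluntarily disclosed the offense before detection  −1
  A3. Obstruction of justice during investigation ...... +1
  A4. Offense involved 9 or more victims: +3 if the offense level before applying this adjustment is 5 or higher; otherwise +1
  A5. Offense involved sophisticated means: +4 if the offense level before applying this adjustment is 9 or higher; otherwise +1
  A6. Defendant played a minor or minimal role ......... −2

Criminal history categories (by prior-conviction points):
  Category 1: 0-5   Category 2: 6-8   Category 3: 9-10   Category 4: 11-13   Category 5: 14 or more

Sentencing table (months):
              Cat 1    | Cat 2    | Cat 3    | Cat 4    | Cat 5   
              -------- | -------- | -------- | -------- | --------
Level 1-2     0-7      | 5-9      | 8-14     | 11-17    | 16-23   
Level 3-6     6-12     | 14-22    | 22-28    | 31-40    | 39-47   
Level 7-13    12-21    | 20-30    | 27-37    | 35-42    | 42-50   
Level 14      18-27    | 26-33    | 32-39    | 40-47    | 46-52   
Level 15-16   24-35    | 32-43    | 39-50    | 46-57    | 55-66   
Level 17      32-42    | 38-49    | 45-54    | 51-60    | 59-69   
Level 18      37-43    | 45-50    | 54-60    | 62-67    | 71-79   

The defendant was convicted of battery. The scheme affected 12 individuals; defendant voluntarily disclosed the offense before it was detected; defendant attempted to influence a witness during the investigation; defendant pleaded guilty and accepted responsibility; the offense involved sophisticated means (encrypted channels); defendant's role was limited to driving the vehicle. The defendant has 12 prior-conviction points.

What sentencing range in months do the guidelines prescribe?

Base offense level for battery: 12.
A1 applies: 12 − 2 = 10.
A2 applies: 10 − 1 = 9.
A3 applies: 9 + 1 = 10.
A4 applies (level before this adjustment is 10 ≥ 5, so +3): 10 + 3 = 13.
A5 applies (level before this adjustment is 13 ≥ 9, so +4): 13 + 4 = 17.
A6 applies: 17 − 2 = 15.
Final offense level: 15.
Criminal history: 12 prior points → Category 4 (11-13).
Level 15 falls in the 15-16 band.
Grid: Level 15-16 × Category 4 = 46-57 months.

46-57 months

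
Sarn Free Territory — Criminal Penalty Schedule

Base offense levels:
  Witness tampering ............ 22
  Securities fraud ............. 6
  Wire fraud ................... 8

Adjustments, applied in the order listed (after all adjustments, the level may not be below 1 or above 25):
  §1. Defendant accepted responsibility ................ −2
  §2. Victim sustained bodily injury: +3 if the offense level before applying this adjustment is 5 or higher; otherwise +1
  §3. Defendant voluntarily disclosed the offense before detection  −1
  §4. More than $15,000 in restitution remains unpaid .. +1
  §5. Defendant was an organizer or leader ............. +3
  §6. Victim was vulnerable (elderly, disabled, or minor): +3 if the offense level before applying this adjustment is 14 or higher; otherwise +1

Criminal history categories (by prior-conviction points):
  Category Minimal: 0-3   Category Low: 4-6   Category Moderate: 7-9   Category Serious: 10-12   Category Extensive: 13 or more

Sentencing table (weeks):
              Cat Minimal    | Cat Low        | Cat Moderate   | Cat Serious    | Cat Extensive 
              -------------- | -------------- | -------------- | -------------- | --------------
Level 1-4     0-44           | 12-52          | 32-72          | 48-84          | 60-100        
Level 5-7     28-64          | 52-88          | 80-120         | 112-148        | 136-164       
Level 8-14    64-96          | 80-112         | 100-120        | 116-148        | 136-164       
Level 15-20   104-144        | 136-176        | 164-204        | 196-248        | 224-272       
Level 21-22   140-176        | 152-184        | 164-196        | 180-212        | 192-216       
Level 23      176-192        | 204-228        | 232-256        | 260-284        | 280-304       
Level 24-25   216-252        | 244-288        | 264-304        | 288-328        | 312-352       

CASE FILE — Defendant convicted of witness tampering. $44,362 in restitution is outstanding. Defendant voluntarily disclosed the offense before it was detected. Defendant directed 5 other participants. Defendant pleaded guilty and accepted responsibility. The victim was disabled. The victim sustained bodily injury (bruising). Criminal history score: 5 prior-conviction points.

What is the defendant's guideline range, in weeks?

Base offense level for witness tampering: 22.
§1 applies: 22 − 2 = 20.
§2 applies (level before this adjustment is 20 ≥ 5, so +3): 20 + 3 = 23.
§3 applies: 23 − 1 = 22.
§4 applies: 22 + 1 = 23.
§5 applies: 23 + 3 = 26.
§6 applies (level before this adjustment is 26 ≥ 14, so +3): 26 + 3 = 29.
Level 29 exceeds the maximum of 25; capped at 25.
Final offense level: 25.
Criminal history: 5 prior points → Category Low (4-6).
Level 25 falls in the 24-25 band.
Grid: Level 24-25 × Category Low = 244-288 weeks.

244-288 weeks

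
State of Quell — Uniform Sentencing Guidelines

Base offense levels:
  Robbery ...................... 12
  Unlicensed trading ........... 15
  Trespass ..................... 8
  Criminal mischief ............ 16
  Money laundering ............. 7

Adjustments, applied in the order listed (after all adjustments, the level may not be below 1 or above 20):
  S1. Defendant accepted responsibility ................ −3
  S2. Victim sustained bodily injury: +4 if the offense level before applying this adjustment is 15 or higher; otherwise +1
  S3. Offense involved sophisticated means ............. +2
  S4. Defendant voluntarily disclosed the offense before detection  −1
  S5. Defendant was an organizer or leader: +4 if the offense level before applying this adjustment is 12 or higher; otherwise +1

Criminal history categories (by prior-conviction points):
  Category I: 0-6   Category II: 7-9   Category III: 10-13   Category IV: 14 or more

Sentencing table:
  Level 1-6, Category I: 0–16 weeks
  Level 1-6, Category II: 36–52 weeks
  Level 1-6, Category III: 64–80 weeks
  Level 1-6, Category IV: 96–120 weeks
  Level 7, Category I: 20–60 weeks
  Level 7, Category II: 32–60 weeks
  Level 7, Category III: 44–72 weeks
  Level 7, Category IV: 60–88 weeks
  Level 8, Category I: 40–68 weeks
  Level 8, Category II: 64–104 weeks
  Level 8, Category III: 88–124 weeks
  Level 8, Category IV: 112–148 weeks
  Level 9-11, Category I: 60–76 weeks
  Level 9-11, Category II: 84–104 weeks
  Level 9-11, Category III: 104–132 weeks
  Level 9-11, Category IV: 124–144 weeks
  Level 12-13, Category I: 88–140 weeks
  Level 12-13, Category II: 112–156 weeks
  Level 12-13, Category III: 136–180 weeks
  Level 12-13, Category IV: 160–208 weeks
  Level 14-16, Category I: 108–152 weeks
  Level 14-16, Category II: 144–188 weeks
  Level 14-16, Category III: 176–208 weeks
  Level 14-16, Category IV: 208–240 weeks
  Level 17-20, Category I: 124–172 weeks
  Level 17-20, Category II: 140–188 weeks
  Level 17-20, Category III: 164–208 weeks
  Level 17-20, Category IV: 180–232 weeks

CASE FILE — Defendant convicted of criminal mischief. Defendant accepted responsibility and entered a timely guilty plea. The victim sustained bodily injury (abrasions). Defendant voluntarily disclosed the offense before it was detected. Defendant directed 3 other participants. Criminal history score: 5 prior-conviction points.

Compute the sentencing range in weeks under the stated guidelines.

Base offense level for criminal mischief: 16.
S1 applies: 16 − 3 = 13.
S2 applies (level before this adjustment is 13 < 15, so +1): 13 + 1 = 14.
S4 applies: 14 − 1 = 13.
S5 applies (level before this adjustment is 13 ≥ 12, so +4): 13 + 4 = 17.
Final offense level: 17.
Criminal history: 5 prior points → Category I (0-6).
Level 17 falls in the 17-20 band.
Grid: Level 17-20 × Category I = 124-172 weeks.

124-172 weeks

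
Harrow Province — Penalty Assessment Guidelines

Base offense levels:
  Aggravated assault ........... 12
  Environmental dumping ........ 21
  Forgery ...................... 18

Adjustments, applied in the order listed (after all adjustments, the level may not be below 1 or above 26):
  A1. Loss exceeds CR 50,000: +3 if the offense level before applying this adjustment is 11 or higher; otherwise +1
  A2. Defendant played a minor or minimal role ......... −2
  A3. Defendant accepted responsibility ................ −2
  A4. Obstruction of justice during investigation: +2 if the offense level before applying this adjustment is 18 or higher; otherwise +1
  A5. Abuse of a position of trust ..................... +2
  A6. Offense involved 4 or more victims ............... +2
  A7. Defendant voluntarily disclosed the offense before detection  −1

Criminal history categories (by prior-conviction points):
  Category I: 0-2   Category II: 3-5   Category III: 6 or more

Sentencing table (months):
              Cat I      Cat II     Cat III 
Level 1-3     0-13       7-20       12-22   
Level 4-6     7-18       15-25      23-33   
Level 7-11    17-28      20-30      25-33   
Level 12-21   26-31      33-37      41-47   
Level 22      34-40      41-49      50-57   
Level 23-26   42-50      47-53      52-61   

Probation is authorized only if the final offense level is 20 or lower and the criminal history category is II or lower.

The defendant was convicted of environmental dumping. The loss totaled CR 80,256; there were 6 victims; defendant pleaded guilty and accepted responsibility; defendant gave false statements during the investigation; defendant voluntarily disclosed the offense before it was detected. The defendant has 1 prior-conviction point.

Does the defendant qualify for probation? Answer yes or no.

No

Base offense level for environmental dumping: 21.
A1 applies (level before this adjustment is 21 ≥ 11, so +3): 21 + 3 = 24.
A2 does not apply.
A3 applies: 24 − 2 = 22.
A4 applies (level before this adjustment is 22 ≥ 18, so +2): 22 + 2 = 24.
A5 does not apply.
A6 applies: 24 + 2 = 26.
A7 applies: 26 − 1 = 25.
Final offense level: 25.
Criminal history: 1 prior point → Category I (0-2).
Level 25 falls in the 23-26 band.
Grid: Level 23-26 × Category I = 42-50 months.
Probation check: level 25 > 20 and category I ≤ II → not eligible.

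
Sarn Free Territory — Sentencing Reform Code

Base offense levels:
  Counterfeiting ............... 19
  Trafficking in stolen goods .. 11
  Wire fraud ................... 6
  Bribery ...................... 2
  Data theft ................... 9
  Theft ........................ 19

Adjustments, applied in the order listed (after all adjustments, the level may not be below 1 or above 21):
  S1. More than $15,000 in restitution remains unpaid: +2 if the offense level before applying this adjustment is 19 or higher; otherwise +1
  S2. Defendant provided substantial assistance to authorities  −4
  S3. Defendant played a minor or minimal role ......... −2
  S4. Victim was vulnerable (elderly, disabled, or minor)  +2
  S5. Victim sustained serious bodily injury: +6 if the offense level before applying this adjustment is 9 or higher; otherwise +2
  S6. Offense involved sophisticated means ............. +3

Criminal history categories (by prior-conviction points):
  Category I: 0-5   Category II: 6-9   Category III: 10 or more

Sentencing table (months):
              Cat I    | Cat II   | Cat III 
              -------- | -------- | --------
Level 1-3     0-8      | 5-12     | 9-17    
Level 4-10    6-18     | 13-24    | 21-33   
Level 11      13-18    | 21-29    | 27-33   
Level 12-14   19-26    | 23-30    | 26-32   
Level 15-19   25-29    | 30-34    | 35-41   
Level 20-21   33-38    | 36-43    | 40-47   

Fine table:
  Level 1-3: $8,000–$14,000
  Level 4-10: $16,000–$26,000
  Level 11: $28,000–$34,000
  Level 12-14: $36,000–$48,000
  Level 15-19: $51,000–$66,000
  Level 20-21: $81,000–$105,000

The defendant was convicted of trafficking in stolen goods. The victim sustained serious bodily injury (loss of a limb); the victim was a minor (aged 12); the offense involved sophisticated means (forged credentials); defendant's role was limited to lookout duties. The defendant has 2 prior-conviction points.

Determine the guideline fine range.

$81,000–$105,000

Base offense level for trafficking in stolen goods: 11.
S1 does not apply.
S2 does not apply.
S3 applies: 11 − 2 = 9.
S4 applies: 9 + 2 = 11.
S5 applies (level before this adjustment is 11 ≥ 9, so +6): 11 + 6 = 17.
S6 applies: 17 + 3 = 20.
Final offense level: 20.
Level 20 falls in the 20-21 band.
Fine table: Level 20-21 → $81,000–$105,000.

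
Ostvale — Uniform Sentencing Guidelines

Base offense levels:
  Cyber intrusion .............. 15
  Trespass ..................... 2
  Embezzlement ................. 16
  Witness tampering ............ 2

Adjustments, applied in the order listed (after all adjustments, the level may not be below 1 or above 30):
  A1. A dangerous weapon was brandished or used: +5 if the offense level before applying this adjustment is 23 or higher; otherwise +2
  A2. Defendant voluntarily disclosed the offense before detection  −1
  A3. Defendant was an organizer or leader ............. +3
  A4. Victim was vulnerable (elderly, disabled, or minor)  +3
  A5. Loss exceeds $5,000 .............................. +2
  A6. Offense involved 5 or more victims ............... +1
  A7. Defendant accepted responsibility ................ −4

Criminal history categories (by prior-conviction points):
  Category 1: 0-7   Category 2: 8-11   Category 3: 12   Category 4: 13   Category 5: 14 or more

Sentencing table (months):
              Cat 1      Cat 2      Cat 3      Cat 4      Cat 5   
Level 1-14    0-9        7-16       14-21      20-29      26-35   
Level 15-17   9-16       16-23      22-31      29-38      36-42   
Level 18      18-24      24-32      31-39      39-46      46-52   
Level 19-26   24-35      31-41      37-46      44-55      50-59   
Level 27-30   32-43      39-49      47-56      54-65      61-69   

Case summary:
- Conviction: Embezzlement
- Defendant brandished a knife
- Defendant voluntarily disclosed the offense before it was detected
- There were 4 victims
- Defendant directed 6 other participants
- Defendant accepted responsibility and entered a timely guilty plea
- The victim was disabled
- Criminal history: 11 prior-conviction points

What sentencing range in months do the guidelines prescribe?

31-41 months

Base offense level for embezzlement: 16.
A1 applies (level before this adjustment is 16 < 23, so +2): 16 + 2 = 18.
A2 applies: 18 − 1 = 17.
A3 applies: 17 + 3 = 20.
A4 applies: 20 + 3 = 23.
A6 does not apply.
A7 applies: 23 − 4 = 19.
Final offense level: 19.
Criminal history: 11 prior points → Category 2 (8-11).
Level 19 falls in the 19-26 band.
Grid: Level 19-26 × Category 2 = 31-41 months.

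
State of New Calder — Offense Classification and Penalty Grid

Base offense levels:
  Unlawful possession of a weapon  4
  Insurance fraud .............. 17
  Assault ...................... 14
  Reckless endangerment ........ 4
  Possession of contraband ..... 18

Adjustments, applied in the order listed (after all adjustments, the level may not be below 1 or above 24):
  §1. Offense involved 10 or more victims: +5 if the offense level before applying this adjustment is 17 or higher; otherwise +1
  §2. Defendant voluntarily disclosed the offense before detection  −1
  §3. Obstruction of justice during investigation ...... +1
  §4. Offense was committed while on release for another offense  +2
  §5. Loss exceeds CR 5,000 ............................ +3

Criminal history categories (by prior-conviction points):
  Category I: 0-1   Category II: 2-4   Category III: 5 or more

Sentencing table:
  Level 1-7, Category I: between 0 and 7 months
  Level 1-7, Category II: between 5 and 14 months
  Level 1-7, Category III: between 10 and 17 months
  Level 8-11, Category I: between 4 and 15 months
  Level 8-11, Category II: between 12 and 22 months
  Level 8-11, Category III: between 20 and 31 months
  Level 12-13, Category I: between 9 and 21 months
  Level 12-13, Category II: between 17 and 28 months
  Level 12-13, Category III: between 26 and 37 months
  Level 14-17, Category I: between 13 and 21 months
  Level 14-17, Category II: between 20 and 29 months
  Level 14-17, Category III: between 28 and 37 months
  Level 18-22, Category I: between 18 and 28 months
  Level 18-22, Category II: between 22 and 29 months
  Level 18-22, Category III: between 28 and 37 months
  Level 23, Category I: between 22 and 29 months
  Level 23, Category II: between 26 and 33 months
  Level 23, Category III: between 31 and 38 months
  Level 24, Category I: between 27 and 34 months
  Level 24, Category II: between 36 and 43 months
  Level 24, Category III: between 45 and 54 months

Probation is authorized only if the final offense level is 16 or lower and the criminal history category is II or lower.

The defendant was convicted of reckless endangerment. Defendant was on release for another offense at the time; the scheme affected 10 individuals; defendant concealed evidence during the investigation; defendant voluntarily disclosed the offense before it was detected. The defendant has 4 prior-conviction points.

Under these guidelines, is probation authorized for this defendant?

Yes

Base offense level for reckless endangerment: 4.
§1 applies (level before this adjustment is 4 < 17, so +1): 4 + 1 = 5.
§2 applies: 5 − 1 = 4.
§3 applies: 4 + 1 = 5.
§4 applies: 5 + 2 = 7.
Final offense level: 7.
Criminal history: 4 prior points → Category II (2-4).
Level 7 falls in the 1-7 band.
Grid: Level 1-7 × Category II = 5-14 months.
Probation check: level 7 ≤ 16 and category II ≤ II → eligible.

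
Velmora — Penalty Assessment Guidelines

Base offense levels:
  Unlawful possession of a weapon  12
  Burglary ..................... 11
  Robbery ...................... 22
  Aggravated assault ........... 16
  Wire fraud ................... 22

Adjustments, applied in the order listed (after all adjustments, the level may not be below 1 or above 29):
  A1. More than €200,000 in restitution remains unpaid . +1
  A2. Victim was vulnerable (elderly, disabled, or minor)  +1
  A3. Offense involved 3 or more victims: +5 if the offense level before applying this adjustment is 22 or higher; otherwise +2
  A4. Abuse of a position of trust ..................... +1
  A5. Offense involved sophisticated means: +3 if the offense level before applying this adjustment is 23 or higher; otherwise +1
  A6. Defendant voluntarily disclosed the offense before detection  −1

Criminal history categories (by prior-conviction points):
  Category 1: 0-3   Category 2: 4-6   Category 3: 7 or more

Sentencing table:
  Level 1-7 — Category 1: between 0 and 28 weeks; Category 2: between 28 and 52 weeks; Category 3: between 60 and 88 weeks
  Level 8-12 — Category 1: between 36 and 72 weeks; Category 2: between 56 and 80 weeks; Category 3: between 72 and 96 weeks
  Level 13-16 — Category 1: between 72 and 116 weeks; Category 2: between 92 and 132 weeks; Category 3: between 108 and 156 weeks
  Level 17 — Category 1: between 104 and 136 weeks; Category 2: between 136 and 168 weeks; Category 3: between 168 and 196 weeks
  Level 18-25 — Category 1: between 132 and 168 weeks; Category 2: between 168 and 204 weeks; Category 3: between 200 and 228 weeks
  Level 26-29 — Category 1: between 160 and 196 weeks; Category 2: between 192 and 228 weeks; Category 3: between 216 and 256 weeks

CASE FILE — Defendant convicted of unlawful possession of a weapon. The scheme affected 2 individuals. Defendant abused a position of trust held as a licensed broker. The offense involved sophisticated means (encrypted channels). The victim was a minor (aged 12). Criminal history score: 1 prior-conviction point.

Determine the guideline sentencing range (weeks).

72-116 weeks

Base offense level for unlawful possession of a weapon: 12.
A1 does not apply.
A2 applies: 12 + 1 = 13.
A3 does not apply.
A4 applies: 13 + 1 = 14.
A5 applies (level before this adjustment is 14 < 23, so +1): 14 + 1 = 15.
Final offense level: 15.
Criminal history: 1 prior point → Category 1 (0-3).
Level 15 falls in the 13-16 band.
Grid: Level 13-16 × Category 1 = 72-116 weeks.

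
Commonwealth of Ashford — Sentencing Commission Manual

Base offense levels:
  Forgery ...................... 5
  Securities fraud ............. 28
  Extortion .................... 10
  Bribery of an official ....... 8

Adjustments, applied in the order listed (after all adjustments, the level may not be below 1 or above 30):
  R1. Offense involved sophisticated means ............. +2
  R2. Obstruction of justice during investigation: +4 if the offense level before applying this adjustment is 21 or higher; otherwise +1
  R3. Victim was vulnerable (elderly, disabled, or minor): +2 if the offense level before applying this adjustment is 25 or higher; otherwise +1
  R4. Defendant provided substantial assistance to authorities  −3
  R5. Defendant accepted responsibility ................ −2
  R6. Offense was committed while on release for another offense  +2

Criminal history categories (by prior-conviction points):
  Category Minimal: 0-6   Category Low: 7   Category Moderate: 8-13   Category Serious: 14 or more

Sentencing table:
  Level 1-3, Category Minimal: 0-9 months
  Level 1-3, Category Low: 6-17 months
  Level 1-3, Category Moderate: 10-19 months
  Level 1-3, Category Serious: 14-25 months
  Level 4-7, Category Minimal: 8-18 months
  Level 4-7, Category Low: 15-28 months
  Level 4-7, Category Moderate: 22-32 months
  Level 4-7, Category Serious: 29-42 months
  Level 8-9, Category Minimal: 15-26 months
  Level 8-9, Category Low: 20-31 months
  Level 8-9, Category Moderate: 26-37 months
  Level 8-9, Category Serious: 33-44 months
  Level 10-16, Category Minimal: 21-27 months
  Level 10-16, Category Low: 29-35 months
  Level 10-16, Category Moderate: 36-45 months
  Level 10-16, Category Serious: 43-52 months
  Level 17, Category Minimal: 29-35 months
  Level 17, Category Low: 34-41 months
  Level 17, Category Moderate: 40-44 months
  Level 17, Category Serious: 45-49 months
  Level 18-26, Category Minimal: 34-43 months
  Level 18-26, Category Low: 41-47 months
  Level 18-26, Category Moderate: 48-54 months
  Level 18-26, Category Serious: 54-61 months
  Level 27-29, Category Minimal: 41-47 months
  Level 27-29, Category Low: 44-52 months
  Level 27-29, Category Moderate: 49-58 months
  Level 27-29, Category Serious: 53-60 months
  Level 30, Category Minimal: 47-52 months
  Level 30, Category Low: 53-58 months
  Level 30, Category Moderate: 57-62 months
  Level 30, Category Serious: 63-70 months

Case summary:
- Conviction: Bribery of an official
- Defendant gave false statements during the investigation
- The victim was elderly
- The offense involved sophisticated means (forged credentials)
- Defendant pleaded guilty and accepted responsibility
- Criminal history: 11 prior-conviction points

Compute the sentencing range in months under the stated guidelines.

Base offense level for bribery of an official: 8.
R1 applies: 8 + 2 = 10.
R2 applies (level before this adjustment is 10 < 21, so +1): 10 + 1 = 11.
R3 applies (level before this adjustment is 11 < 25, so +1): 11 + 1 = 12.
R4 does not apply.
R5 applies: 12 − 2 = 10.
Final offense level: 10.
Criminal history: 11 prior points → Category Moderate (8-13).
Level 10 falls in the 10-16 band.
Grid: Level 10-16 × Category Moderate = 36-45 months.

36-45 months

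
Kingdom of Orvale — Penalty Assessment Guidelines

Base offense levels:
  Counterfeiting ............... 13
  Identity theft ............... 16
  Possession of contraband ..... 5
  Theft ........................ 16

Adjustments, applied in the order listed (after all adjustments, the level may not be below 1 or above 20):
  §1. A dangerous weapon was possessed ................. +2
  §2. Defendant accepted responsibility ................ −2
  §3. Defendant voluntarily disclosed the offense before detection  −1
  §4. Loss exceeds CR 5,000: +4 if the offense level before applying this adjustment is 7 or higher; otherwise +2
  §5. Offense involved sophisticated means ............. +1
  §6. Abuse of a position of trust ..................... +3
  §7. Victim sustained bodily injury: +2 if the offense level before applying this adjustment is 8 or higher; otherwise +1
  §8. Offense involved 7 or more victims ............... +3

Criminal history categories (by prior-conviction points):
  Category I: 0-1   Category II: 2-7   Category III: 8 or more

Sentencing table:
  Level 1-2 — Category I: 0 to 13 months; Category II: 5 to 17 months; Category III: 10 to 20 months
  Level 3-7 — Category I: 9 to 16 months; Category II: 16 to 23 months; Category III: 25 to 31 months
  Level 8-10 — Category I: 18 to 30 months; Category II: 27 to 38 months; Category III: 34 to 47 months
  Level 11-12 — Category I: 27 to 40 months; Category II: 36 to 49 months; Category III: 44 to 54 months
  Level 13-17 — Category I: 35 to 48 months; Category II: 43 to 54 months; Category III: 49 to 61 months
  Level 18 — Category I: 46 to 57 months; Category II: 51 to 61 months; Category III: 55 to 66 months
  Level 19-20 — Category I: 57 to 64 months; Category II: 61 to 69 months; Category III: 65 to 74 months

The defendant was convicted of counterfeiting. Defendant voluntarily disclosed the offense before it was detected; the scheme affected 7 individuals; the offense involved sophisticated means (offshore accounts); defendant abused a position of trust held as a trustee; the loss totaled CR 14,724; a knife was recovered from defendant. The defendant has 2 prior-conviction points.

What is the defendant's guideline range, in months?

61-69 months

Base offense level for counterfeiting: 13.
§1 applies: 13 + 2 = 15.
§3 applies: 15 − 1 = 14.
§4 applies (level before this adjustment is 14 ≥ 7, so +4): 14 + 4 = 18.
§5 applies: 18 + 1 = 19.
§6 applies: 19 + 3 = 22.
§8 applies: 22 + 3 = 25.
Level 25 exceeds the maximum of 20; capped at 20.
Final offense level: 20.
Criminal history: 2 prior points → Category II (2-7).
Level 20 falls in the 19-20 band.
Grid: Level 19-20 × Category II = 61-69 months.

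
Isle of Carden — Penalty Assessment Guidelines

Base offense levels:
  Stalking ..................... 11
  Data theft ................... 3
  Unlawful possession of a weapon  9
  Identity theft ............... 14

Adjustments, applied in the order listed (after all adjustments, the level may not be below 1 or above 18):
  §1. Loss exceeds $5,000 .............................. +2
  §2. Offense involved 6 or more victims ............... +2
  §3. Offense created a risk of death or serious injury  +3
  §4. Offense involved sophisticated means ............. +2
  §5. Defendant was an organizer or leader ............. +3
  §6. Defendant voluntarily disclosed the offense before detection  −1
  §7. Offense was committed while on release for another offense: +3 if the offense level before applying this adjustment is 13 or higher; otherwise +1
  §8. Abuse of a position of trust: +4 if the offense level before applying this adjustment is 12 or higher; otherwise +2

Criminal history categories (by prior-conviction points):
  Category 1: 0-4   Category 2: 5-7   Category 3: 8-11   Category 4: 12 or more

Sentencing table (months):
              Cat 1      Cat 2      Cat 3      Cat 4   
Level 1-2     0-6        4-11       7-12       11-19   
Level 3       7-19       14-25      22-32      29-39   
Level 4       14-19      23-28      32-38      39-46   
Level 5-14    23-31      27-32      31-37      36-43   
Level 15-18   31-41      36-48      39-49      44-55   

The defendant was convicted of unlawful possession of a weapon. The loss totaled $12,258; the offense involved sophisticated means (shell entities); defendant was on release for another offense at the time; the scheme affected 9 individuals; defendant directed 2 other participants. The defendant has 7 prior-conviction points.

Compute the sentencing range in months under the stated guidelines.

36-48 months

Base offense level for unlawful possession of a weapon: 9.
§1 applies: 9 + 2 = 11.
§2 applies: 11 + 2 = 13.
§3 does not apply.
§4 applies: 13 + 2 = 15.
§5 applies: 15 + 3 = 18.
§7 applies (level before this adjustment is 18 ≥ 13, so +3): 18 + 3 = 21.
§8 does not apply.
Level 21 exceeds the maximum of 18; capped at 18.
Final offense level: 18.
Criminal history: 7 prior points → Category 2 (5-7).
Level 18 falls in the 15-18 band.
Grid: Level 15-18 × Category 2 = 36-48 months.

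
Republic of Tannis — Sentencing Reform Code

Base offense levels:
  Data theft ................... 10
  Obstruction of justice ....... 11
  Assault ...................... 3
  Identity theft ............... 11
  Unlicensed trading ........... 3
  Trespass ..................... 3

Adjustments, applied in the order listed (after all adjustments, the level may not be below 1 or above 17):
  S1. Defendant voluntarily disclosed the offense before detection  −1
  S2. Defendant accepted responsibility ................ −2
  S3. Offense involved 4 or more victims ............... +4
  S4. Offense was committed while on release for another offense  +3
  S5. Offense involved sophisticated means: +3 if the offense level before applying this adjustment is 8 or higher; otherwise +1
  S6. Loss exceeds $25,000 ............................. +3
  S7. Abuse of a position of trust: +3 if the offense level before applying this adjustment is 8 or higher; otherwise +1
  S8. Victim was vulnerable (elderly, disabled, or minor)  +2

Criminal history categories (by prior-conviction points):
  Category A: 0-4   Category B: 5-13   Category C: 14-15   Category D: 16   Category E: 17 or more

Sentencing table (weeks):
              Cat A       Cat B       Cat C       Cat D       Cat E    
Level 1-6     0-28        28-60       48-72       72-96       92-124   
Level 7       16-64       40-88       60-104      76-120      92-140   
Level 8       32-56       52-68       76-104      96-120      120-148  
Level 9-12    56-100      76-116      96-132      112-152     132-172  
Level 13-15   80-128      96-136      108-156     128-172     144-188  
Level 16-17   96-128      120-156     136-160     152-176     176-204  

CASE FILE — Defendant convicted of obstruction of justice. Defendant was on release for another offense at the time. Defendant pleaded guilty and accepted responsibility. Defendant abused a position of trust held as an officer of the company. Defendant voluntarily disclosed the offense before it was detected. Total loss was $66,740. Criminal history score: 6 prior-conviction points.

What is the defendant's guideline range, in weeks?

120-156 weeks

Base offense level for obstruction of justice: 11.
S1 applies: 11 − 1 = 10.
S2 applies: 10 − 2 = 8.
S4 applies: 8 + 3 = 11.
S6 applies: 11 + 3 = 14.
S7 applies (level before this adjustment is 14 ≥ 8, so +3): 14 + 3 = 17.
S8 does not apply.
Final offense level: 17.
Criminal history: 6 prior points → Category B (5-13).
Level 17 falls in the 16-17 band.
Grid: Level 16-17 × Category B = 120-156 weeks.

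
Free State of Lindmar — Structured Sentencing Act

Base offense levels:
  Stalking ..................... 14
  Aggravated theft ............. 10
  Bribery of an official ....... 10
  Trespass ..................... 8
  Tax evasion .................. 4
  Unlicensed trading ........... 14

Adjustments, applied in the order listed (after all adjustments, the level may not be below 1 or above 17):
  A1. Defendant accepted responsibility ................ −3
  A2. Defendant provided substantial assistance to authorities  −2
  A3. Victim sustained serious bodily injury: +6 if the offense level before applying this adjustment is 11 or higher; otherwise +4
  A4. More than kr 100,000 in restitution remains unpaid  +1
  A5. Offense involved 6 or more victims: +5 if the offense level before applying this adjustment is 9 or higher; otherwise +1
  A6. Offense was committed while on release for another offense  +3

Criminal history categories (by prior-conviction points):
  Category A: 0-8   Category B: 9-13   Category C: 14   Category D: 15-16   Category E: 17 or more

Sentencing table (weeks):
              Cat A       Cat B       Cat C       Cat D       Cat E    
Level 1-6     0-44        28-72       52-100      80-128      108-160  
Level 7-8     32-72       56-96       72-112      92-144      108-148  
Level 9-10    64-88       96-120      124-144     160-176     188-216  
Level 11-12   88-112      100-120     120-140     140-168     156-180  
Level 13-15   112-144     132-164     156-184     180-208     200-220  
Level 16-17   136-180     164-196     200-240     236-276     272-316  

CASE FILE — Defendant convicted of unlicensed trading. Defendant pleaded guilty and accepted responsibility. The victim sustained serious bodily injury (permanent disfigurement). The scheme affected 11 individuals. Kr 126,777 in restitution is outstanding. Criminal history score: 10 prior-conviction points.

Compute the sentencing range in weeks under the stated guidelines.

164-196 weeks

Base offense level for unlicensed trading: 14.
A1 applies: 14 − 3 = 11.
A3 applies (level before this adjustment is 11 ≥ 11, so +6): 11 + 6 = 17.
A4 applies: 17 + 1 = 18.
A5 applies (level before this adjustment is 18 ≥ 9, so +5): 18 + 5 = 23.
A6 does not apply.
Level 23 exceeds the maximum of 17; capped at 17.
Final offense level: 17.
Criminal history: 10 prior points → Category B (9-13).
Level 17 falls in the 16-17 band.
Grid: Level 16-17 × Category B = 164-196 weeks.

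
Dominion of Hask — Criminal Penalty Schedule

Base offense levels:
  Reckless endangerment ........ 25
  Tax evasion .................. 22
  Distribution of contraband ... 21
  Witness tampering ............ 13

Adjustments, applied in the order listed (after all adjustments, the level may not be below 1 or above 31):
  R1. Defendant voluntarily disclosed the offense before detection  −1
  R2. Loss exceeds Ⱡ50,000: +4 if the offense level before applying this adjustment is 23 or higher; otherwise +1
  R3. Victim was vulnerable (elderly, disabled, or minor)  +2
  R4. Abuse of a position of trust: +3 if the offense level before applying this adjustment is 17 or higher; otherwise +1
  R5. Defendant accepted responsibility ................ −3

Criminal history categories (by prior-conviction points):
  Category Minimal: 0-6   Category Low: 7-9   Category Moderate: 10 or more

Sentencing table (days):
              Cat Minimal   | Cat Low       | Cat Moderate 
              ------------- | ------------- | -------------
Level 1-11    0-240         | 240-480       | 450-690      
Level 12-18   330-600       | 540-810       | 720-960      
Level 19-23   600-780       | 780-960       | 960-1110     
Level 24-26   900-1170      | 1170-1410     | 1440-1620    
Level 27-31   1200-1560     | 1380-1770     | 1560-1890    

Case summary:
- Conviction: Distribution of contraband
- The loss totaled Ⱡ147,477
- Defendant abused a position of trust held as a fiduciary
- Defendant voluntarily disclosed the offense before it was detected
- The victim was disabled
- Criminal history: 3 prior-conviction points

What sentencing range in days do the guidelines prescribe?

900-1170 days

Base offense level for distribution of contraband: 21.
R1 applies: 21 − 1 = 20.
R2 applies (level before this adjustment is 20 < 23, so +1): 20 + 1 = 21.
R3 applies: 21 + 2 = 23.
R4 applies (level before this adjustment is 23 ≥ 17, so +3): 23 + 3 = 26.
R5 does not apply.
Final offense level: 26.
Criminal history: 3 prior points → Category Minimal (0-6).
Level 26 falls in the 24-26 band.
Grid: Level 24-26 × Category Minimal = 900-1170 days.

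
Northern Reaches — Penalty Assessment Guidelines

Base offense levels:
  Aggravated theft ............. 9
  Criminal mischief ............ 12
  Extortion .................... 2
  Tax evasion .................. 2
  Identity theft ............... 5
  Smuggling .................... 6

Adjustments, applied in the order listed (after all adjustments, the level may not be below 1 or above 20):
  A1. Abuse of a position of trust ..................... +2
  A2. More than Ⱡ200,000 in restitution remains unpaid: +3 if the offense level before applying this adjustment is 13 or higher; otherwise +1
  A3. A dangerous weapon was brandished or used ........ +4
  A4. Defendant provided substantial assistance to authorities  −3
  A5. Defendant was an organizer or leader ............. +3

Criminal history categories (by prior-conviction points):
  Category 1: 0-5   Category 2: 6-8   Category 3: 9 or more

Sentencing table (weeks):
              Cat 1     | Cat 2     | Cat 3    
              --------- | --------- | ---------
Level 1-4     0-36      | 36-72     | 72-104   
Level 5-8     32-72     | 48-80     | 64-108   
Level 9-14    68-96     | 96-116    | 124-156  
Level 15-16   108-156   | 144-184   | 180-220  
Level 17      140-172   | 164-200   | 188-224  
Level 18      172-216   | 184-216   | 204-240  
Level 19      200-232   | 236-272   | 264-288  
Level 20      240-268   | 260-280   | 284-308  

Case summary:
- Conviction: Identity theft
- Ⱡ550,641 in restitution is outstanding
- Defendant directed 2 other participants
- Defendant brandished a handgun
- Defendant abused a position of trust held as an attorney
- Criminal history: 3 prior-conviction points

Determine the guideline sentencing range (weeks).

Base offense level for identity theft: 5.
A1 applies: 5 + 2 = 7.
A2 applies (level before this adjustment is 7 < 13, so +1): 7 + 1 = 8.
A3 applies: 8 + 4 = 12.
A4 does not apply.
A5 applies: 12 + 3 = 15.
Final offense level: 15.
Criminal history: 3 prior points → Category 1 (0-5).
Level 15 falls in the 15-16 band.
Grid: Level 15-16 × Category 1 = 108-156 weeks.

108-156 weeks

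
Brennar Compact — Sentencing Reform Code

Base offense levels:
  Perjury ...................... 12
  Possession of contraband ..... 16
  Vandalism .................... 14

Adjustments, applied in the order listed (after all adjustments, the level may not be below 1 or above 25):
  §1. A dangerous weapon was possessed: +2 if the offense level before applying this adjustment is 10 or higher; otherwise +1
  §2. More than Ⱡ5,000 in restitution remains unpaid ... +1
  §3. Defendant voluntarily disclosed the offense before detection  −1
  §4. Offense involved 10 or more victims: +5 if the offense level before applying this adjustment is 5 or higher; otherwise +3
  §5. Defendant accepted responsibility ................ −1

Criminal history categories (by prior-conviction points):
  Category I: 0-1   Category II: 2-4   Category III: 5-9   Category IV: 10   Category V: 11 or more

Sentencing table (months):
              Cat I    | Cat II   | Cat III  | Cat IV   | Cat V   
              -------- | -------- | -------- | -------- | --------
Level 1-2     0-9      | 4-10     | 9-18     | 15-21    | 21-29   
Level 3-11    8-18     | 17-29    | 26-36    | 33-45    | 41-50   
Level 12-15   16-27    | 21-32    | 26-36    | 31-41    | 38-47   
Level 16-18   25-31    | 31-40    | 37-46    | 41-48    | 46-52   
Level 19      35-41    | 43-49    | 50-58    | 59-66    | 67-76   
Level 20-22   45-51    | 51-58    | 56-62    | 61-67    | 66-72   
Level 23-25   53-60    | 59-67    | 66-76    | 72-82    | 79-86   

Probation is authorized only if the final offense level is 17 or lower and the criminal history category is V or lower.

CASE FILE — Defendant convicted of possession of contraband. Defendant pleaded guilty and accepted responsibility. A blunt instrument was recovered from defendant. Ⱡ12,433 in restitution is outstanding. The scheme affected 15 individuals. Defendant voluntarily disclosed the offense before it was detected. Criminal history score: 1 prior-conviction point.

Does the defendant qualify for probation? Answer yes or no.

No

Base offense level for possession of contraband: 16.
§1 applies (level before this adjustment is 16 ≥ 10, so +2): 16 + 2 = 18.
§2 applies: 18 + 1 = 19.
§3 applies: 19 − 1 = 18.
§4 applies (level before this adjustment is 18 ≥ 5, so +5): 18 + 5 = 23.
§5 applies: 23 − 1 = 22.
Final offense level: 22.
Criminal history: 1 prior point → Category I (0-1).
Level 22 falls in the 20-22 band.
Grid: Level 20-22 × Category I = 45-51 months.
Probation check: level 22 > 17 and category I ≤ V → not eligible.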